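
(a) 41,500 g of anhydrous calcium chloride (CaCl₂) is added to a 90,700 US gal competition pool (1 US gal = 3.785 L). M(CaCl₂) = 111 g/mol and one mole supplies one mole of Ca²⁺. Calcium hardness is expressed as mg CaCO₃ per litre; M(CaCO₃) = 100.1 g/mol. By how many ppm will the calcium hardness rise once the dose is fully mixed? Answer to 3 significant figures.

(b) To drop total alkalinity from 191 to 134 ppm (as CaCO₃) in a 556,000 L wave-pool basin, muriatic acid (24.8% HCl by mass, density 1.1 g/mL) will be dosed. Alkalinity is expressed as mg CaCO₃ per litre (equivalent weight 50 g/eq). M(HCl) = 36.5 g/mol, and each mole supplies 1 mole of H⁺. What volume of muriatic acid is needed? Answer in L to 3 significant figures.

(a) 109 ppm; (b) 84.8 L

(a) Volume: 90,700 US gal × 3.785 L/gal = 343,300 L.
(a) Moles of Ca²⁺: 41,500 g ÷ 111 g/mol = 373.9 mol.
(a) As CaCO₃: 373.9 mol × 100.1 g/mol = 37,420 g.
(a) Rise: 37,420 g / 343,300 L × 1000 = 109 mg/L.

(b) Alkalinity to neutralize: (191 − 134) = 57 mg/L as CaCO₃ × 556,000 L = 31,690 g as CaCO₃.
(b) Equivalents of H⁺ required: 31,690 ÷ 50 g/eq = 633.8 eq = 633.8 mol HCl.
(b) Mass of HCl: 633.8 × 36.5 = 23,140 g.
(b) Mass of 24.8% solution: 23,140 / 0.248 = 93,290 g.
(b) Volume: 93,290 g ÷ 1.1 g/mL = 84,810 mL.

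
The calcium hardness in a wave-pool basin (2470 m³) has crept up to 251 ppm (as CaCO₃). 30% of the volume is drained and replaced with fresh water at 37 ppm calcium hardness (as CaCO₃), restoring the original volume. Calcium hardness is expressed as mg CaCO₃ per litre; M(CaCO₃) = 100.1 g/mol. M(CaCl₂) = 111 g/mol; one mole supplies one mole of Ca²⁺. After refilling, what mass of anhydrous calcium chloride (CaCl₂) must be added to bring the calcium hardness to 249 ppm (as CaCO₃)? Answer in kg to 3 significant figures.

170 kg

Volume: 2470 m³ = 2,470,000 L.
After draining 30% and refilling: 251 × 0.70 + 37 × 0.30 = 186.8 ppm.
Deficit to target: 249 − 186.8 = 62.2 mg/L.
As CaCO₃: 62.2 mg/L × 2,470,000 L = 153,600 g; ÷ 100.1 = 1535 mol Ca²⁺.
Mass: 1535 × 111 = 170,400 g.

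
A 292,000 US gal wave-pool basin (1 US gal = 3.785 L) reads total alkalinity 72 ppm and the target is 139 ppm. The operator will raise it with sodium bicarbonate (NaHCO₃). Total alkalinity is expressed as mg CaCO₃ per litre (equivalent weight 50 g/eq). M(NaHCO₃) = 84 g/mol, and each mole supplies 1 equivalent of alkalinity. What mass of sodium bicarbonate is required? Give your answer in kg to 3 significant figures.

124 kg

Volume: 292,000 US gal × 3.785 L/gal = 1,105,220 L.
Alkalinity to add: (139 − 72) = 67 mg/L as CaCO₃ × 1,105,220 L = 74,050 g as CaCO₃.
Equivalents: 74,050 g ÷ 50 g/eq = 1481 eq.
NaHCO₃ supplies 1 eq per mole → 1481 mol.
Mass: 1481 mol × 84 g/mol = 124,400 g.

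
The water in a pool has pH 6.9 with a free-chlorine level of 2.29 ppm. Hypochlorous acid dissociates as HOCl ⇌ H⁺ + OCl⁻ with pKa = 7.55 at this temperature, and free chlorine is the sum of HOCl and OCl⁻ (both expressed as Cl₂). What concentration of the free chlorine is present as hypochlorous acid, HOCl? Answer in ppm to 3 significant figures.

1.87 ppm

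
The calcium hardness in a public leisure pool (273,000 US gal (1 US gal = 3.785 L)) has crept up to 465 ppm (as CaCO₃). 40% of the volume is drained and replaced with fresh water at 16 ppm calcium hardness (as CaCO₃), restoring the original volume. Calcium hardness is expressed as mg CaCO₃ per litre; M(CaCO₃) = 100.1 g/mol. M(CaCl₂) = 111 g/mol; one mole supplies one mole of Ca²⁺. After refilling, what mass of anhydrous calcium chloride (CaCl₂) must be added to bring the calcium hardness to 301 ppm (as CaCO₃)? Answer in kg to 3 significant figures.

Volume: 273,000 US gal × 3.785 L/gal = 1,033,305 L.
After draining 40% and refilling: 465 × 0.60 + 16 × 0.40 = 285.4 ppm.
Deficit to target: 301 − 285.4 = 15.6 mg/L.
As CaCO₃: 15.6 mg/L × 1,033,305 L = 16,120 g; ÷ 100.1 = 161 mol Ca²⁺.
Mass: 161 × 111 = 17,870 g.

17.9 kg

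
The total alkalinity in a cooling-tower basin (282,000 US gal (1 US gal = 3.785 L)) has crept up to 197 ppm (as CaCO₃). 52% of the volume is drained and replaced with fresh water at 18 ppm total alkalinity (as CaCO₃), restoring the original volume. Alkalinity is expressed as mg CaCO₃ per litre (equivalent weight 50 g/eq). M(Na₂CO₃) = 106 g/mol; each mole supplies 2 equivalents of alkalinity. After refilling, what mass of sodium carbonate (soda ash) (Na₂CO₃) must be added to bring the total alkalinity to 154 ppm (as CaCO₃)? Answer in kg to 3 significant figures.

Volume: 282,000 US gal × 3.785 L/gal = 1,067,370 L.
After draining 52% and refilling: 197 × 0.48 + 18 × 0.52 = 103.92 ppm.
Deficit to target: 154 − 103.92 = 50.08 mg/L.
As CaCO₃: 50.08 mg/L × 1,067,370 L = 53,450 g; ÷ 50 g/eq ÷ 2 = 534.5 mol Na₂CO₃.
Mass: 534.5 × 106 = 56,660 g.

56.7 kg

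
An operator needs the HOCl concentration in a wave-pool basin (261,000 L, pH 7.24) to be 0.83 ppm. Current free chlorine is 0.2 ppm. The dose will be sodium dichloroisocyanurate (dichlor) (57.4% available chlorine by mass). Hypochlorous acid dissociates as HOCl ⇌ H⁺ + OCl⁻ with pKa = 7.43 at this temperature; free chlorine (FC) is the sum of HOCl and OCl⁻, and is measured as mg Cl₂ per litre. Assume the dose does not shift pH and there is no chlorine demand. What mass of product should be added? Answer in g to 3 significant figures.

[OCl⁻]/[HOCl] = 10^(pH − pKa) = 10^(7.24 − 7.43) = 0.6457; fraction as HOCl = 1/(1 + 0.6457) = 0.6077.
Free chlorine required for 0.83 ppm HOCl: 0.83 / 0.6077 = 1.366 ppm.
FC to add: 1.366 − 0.2 = 1.166 mg/L as Cl₂.
Cl₂ equivalent: 1.166 mg/L × 261,000 L = 304.3 g.
Product at 57.4% available Cl: 304.3 / 0.574 = 530.1 g.

530 g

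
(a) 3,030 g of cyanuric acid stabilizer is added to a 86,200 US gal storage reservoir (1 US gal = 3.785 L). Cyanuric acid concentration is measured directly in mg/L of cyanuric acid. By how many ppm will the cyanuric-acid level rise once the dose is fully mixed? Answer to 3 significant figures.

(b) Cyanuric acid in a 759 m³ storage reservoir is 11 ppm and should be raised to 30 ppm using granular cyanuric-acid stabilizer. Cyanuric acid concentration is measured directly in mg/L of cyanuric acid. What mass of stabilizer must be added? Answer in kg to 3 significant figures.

(a) 9.29 ppm; (b) 14.4 kg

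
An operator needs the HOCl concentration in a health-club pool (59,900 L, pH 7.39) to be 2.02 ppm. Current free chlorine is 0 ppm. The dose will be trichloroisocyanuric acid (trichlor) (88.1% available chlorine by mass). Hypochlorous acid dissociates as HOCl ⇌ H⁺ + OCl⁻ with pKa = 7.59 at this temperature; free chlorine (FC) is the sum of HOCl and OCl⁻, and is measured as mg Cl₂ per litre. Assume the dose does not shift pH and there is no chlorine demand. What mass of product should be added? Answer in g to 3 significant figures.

[OCl⁻]/[HOCl] = 10^(pH − pKa) = 10^(7.39 − 7.59) = 0.631; fraction as HOCl = 1/(1 + 0.631) = 0.6131.
Free chlorine required for 2.02 ppm HOCl: 2.02 / 0.6131 = 3.295 ppm.
FC to add: 3.295 − 0 = 3.295 mg/L as Cl₂.
Cl₂ equivalent: 3.295 mg/L × 59,900 L = 197.3 g.
Product at 88.1% available Cl: 197.3 / 0.881 = 224 g.

224 g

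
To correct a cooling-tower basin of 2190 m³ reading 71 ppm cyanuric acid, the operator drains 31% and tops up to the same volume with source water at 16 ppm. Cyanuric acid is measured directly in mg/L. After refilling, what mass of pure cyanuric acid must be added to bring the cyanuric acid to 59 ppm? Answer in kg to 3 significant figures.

Volume: 2190 m³ = 2,190,000 L.
After draining 31% and refilling: 71 × 0.69 + 16 × 0.31 = 53.95 ppm.
Deficit to target: 59 − 53.95 = 5.05 mg/L.
Mass: 5.05 mg/L × 2,190,000 L = 11,060 g cyanuric acid.

11.1 kg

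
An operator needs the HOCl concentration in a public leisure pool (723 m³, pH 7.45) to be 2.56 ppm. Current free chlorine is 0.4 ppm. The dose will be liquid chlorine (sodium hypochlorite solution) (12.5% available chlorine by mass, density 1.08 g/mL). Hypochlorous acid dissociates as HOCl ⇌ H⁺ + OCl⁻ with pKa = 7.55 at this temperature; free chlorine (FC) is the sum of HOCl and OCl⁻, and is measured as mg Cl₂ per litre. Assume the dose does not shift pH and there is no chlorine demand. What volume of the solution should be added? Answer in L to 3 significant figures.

22.5 L

Volume: 723 m³ = 723,000 L.
[OCl⁻]/[HOCl] = 10^(pH − pKa) = 10^(7.45 − 7.55) = 0.7943; fraction as HOCl = 1/(1 + 0.7943) = 0.5573.
Free chlorine required for 2.56 ppm HOCl: 2.56 / 0.5573 = 4.593 ppm.
FC to add: 4.593 − 0.4 = 4.193 mg/L as Cl₂.
Cl₂ equivalent: 4.193 mg/L × 723,000 L = 3032 g.
Product at 12.5% available Cl: 3032 / 0.125 = 24,260 g.
Volume: 24,260 g ÷ 1.08 g/mL = 22,460 mL.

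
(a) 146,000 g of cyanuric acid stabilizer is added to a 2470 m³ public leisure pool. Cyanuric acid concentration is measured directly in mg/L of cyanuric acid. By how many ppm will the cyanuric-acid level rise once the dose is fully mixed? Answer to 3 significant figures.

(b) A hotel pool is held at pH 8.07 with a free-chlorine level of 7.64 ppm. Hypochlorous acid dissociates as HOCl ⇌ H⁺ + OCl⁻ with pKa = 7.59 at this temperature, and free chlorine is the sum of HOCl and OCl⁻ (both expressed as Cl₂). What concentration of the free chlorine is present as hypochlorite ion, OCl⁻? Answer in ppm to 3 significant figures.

(a) Volume: 2470 m³ = 2,470,000 L.
(a) Rise: 146,000 g / 2,470,000 L × 1000 = 59.11 mg/L.

(b) [OCl⁻]/[HOCl] = 10^(pH − pKa) = 10^(8.07 − 7.59) = 10^0.48 = 3.02.
(b) Fraction as HOCl = 1 / (1 + 3.02) = 0.2488.
(b) OCl⁻ = (1 − 0.2488) × 7.64 ppm = 5.739 ppm.

(a) 59.1 ppm; (b) 5.74 ppm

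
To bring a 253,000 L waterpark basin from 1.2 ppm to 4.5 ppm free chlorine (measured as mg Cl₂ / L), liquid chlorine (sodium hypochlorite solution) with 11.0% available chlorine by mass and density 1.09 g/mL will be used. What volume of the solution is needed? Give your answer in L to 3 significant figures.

Chlorine deficit: 4.5 − 1.2 = 3.3 ppm = 3.3 mg/L as Cl₂.
Cl₂ equivalent needed: 3.3 mg/L × 253,000 L = 834,900 mg = 834.9 g.
Product at 11.0% available chlorine: 834.9 / 0.11 = 7590 g.
Volume at density 1.09 g/mL: 7590 g ÷ 1.09 g/mL = 6963 mL.

6.96 L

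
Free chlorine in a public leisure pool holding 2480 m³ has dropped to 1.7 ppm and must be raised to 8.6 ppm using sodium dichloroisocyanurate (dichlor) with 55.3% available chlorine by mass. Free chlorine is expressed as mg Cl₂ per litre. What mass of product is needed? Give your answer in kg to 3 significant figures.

30.9 kg

Volume: 2480 m³ = 2,480,000 L.
Chlorine deficit: 8.6 − 1.7 = 6.9 ppm = 6.9 mg/L as Cl₂.
Cl₂ equivalent needed: 6.9 mg/L × 2,480,000 L = 17,110,000 mg = 17,110 g.
Product at 55.3% available chlorine: 17,110 / 0.553 = 30,940 g.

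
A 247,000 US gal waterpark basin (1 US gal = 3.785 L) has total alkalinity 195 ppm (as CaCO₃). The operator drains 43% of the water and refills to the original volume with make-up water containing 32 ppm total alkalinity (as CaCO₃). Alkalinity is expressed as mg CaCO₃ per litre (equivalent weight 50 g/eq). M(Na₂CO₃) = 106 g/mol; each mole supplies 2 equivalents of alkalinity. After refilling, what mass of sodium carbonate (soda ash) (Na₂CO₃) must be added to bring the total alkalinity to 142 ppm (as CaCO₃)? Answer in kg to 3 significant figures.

Volume: 247,000 US gal × 3.785 L/gal = 934,895 L.
After draining 43% and refilling: 195 × 0.57 + 32 × 0.43 = 124.91 ppm.
Deficit to target: 142 − 124.91 = 17.09 mg/L.
As CaCO₃: 17.09 mg/L × 934,895 L = 15,980 g; ÷ 50 g/eq ÷ 2 = 159.8 mol Na₂CO₃.
Mass: 159.8 × 106 = 16,940 g.

16.9 kg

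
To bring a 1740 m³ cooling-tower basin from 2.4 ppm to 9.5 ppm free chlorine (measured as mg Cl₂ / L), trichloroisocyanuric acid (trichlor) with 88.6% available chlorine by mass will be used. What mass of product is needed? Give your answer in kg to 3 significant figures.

13.9 kg

Volume: 1740 m³ = 1,740,000 L.
Chlorine deficit: 9.5 − 2.4 = 7.1 ppm = 7.1 mg/L as Cl₂.
Cl₂ equivalent needed: 7.1 mg/L × 1,740,000 L = 12,350,000 mg = 12,350 g.
Product at 88.6% available chlorine: 12,350 / 0.886 = 13,940 g.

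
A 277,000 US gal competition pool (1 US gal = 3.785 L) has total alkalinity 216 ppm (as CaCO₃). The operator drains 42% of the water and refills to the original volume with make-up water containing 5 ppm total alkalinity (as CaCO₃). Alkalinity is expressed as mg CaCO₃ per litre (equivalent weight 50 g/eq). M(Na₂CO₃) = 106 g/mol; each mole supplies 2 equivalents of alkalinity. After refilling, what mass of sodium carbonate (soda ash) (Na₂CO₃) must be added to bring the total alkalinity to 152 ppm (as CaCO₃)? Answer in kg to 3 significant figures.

Volume: 277,000 US gal × 3.785 L/gal = 1,048,445 L.
After draining 42% and refilling: 216 × 0.58 + 5 × 0.42 = 127.38 ppm.
Deficit to target: 152 − 127.38 = 24.62 mg/L.
As CaCO₃: 24.62 mg/L × 1,048,445 L = 25,810 g; ÷ 50 g/eq ÷ 2 = 258.1 mol Na₂CO₃.
Mass: 258.1 × 106 = 27,360 g.

27.4 kg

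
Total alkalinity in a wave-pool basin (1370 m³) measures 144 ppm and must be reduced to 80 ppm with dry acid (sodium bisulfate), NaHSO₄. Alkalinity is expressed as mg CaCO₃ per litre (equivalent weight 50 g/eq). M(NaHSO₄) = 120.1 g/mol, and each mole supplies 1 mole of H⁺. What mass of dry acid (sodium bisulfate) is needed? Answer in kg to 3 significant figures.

Volume: 1370 m³ = 1,370,000 L.
Alkalinity to neutralize: (144 − 80) = 64 mg/L as CaCO₃ × 1,370,000 L = 87,680 g as CaCO₃.
Equivalents of H⁺ required: 87,680 ÷ 50 g/eq = 1754 eq = 1754 mol NaHSO₄.
Mass of NaHSO₄: 1754 × 120.1 = 210,600 g.

211 kg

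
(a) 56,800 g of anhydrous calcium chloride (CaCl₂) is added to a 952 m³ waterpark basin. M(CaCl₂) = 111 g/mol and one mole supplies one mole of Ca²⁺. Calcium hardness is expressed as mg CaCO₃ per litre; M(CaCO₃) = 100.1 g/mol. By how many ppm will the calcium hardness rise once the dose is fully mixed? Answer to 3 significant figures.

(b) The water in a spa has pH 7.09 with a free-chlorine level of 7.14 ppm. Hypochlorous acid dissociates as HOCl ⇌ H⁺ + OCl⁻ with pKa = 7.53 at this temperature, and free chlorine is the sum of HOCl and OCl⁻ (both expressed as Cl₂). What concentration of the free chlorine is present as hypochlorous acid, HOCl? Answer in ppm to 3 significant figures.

(a) Volume: 952 m³ = 952,000 L.
(a) Moles of Ca²⁺: 56,800 g ÷ 111 g/mol = 511.7 mol.
(a) As CaCO₃: 511.7 mol × 100.1 g/mol = 51,220 g.
(a) Rise: 51,220 g / 952,000 L × 1000 = 53.8 mg/L.

(b) [OCl⁻]/[HOCl] = 10^(pH − pKa) = 10^(7.09 − 7.53) = 10^-0.44 = 0.3631.
(b) Fraction as HOCl = 1 / (1 + 0.3631) = 0.7336.
(b) HOCl = 0.7336 × 7.14 ppm = 5.238 ppm.

(a) 53.8 ppm; (b) 5.24 ppm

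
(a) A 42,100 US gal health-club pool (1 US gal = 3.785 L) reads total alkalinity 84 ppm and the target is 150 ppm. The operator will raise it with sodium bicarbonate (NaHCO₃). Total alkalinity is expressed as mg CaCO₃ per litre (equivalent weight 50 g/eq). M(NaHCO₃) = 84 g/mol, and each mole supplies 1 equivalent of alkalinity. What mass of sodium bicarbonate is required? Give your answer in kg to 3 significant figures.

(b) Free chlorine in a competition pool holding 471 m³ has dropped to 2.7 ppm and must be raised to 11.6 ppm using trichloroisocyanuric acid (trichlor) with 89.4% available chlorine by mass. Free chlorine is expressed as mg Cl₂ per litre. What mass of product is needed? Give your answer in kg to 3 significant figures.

(a) Volume: 42,100 US gal × 3.785 L/gal = 159,348 L.
(a) Alkalinity to add: (150 − 84) = 66 mg/L as CaCO₃ × 159,348 L = 10,520 g as CaCO₃.
(a) Equivalents: 10,520 g ÷ 50 g/eq = 210.3 eq.
(a) NaHCO₃ supplies 1 eq per mole → 210.3 mol.
(a) Mass: 210.3 mol × 84 g/mol = 17,670 g.

(b) Volume: 471 m³ = 471,000 L.
(b) Chlorine deficit: 11.6 − 2.7 = 8.9 ppm = 8.9 mg/L as Cl₂.
(b) Cl₂ equivalent needed: 8.9 mg/L × 471,000 L = 4,192,000 mg = 4192 g.
(b) Product at 89.4% available chlorine: 4192 / 0.894 = 4689 g.

(a) 17.7 kg; (b) 4.69 kg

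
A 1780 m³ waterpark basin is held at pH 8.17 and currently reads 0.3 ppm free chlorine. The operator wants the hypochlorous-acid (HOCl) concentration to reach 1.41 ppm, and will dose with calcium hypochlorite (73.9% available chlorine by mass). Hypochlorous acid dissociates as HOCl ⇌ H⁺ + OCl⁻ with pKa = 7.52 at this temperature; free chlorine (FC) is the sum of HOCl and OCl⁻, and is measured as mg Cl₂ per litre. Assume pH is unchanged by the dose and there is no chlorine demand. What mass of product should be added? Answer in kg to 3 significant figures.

17.8 kg

Volume: 1780 m³ = 1,780,000 L.
[OCl⁻]/[HOCl] = 10^(pH − pKa) = 10^(8.17 − 7.52) = 4.467; fraction as HOCl = 1/(1 + 4.467) = 0.1829.
Free chlorine required for 1.41 ppm HOCl: 1.41 / 0.1829 = 7.708 ppm.
FC to add: 7.708 − 0.3 = 7.408 mg/L as Cl₂.
Cl₂ equivalent: 7.408 mg/L × 1,780,000 L = 13,190 g.
Product at 73.9% available Cl: 13,190 / 0.739 = 17,840 g.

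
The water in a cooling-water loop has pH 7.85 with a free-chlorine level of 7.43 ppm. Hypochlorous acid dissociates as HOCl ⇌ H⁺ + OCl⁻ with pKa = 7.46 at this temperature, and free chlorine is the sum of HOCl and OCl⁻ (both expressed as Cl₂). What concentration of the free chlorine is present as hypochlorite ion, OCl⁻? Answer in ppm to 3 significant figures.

5.28 ppm

[OCl⁻]/[HOCl] = 10^(pH − pKa) = 10^(7.85 − 7.46) = 10^0.39 = 2.455.
Fraction as HOCl = 1 / (1 + 2.455) = 0.2895.
OCl⁻ = (1 − 0.2895) × 7.43 ppm = 5.279 ppm.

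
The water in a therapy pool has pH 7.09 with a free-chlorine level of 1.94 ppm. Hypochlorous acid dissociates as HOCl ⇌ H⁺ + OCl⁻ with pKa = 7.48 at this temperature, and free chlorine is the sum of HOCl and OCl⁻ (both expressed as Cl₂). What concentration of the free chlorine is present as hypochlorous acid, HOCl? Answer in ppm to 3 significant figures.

1.38 ppm

[OCl⁻]/[HOCl] = 10^(pH − pKa) = 10^(7.09 − 7.48) = 10^-0.39 = 0.4074.
Fraction as HOCl = 1 / (1 + 0.4074) = 0.7105.
HOCl = 0.7105 × 1.94 ppm = 1.378 ppm.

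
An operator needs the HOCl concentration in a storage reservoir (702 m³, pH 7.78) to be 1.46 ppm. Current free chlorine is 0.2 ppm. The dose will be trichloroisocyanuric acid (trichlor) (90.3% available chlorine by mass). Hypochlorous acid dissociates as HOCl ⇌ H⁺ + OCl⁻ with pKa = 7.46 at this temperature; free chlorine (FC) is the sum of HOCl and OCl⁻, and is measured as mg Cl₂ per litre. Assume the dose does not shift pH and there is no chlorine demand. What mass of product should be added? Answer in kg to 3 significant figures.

Volume: 702 m³ = 702,000 L.
[OCl⁻]/[HOCl] = 10^(pH − pKa) = 10^(7.78 − 7.46) = 2.089; fraction as HOCl = 1/(1 + 2.089) = 0.3237.
Free chlorine required for 1.46 ppm HOCl: 1.46 / 0.3237 = 4.51 ppm.
FC to add: 4.51 − 0.2 = 4.31 mg/L as Cl₂.
Cl₂ equivalent: 4.31 mg/L × 702,000 L = 3026 g.
Product at 90.3% available Cl: 3026 / 0.903 = 3351 g.

3.35 kg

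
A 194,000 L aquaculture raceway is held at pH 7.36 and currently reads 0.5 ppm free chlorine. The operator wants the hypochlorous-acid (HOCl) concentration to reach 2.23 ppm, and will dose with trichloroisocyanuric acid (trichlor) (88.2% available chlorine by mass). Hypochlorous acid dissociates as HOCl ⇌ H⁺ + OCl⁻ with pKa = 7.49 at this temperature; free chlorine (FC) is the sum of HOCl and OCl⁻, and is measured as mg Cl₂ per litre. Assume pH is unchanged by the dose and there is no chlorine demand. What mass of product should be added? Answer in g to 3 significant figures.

744 g

[OCl⁻]/[HOCl] = 10^(pH − pKa) = 10^(7.36 − 7.49) = 0.7413; fraction as HOCl = 1/(1 + 0.7413) = 0.5743.
Free chlorine required for 2.23 ppm HOCl: 2.23 / 0.5743 = 3.883 ppm.
FC to add: 3.883 − 0.5 = 3.383 mg/L as Cl₂.
Cl₂ equivalent: 3.383 mg/L × 194,000 L = 656.3 g.
Product at 88.2% available Cl: 656.3 / 0.882 = 744.1 g.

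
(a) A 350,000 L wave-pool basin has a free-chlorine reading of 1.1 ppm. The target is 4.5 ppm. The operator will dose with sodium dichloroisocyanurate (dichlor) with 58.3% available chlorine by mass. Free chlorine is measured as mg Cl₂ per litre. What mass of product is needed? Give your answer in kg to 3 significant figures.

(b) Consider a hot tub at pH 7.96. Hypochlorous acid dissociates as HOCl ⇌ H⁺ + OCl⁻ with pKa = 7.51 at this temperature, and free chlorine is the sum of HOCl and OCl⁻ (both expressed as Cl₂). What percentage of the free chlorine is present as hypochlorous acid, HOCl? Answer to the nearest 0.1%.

(a) Chlorine deficit: 4.5 − 1.1 = 3.4 ppm = 3.4 mg/L as Cl₂.
(a) Cl₂ equivalent needed: 3.4 mg/L × 350,000 L = 1,190,000 mg = 1190 g.
(a) Product at 58.3% available chlorine: 1190 / 0.583 = 2041 g.

(b) [OCl⁻]/[HOCl] = 10^(pH − pKa) = 10^(7.96 − 7.51) = 10^0.45 = 2.818.
(b) Fraction as HOCl = 1 / (1 + 2.818) = 0.2619.

(a) 2.04 kg; (b) 26.2%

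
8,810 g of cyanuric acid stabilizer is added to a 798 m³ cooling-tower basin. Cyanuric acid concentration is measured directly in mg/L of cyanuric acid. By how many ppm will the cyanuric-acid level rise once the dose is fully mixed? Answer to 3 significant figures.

Volume: 798 m³ = 798,000 L.
Rise: 8,810 g / 798,000 L × 1000 = 11.04 mg/L.

11.0 ppm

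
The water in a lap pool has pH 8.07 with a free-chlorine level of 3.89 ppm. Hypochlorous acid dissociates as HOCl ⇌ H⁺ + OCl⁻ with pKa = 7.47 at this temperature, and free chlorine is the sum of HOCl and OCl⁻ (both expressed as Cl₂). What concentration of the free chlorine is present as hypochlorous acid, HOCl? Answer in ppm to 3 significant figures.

0.781 ppm

[OCl⁻]/[HOCl] = 10^(pH − pKa) = 10^(8.07 − 7.47) = 10^0.60 = 3.981.
Fraction as HOCl = 1 / (1 + 3.981) = 0.2008.
HOCl = 0.2008 × 3.89 ppm = 0.781 ppm.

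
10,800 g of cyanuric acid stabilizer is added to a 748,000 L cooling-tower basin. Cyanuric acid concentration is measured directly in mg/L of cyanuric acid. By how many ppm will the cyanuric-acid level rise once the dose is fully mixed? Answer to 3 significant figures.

14.4 ppm

Rise: 10,800 g / 748,000 L × 1000 = 14.44 mg/L.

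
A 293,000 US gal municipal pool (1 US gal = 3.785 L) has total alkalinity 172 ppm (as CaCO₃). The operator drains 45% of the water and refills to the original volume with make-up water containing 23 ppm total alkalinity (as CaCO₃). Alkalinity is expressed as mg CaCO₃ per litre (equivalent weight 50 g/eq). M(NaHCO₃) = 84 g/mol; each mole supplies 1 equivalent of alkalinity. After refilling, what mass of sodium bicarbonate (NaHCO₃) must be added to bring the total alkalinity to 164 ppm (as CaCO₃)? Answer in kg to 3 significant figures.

Volume: 293,000 US gal × 3.785 L/gal = 1,109,005 L.
After draining 45% and refilling: 172 × 0.55 + 23 × 0.45 = 104.95 ppm.
Deficit to target: 164 − 104.95 = 59.05 mg/L.
As CaCO₃: 59.05 mg/L × 1,109,005 L = 65,490 g; ÷ 50 g/eq ÷ 1 = 1310 mol NaHCO₃.
Mass: 1310 × 84 = 110,000 g.

110 kg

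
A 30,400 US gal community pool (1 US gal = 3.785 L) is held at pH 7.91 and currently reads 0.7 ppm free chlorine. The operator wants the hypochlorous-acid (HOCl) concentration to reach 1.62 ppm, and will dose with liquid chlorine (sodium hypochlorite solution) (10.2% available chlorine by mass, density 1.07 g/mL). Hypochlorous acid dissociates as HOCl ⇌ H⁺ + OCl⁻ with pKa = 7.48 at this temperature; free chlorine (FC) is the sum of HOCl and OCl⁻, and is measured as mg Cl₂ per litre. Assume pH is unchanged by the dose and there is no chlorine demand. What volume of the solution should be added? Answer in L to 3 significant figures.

Volume: 30,400 US gal × 3.785 L/gal = 115,064 L.
[OCl⁻]/[HOCl] = 10^(pH − pKa) = 10^(7.91 − 7.48) = 2.692; fraction as HOCl = 1/(1 + 2.692) = 0.2709.
Free chlorine required for 1.62 ppm HOCl: 1.62 / 0.2709 = 5.98 ppm.
FC to add: 5.98 − 0.7 = 5.28 mg/L as Cl₂.
Cl₂ equivalent: 5.28 mg/L × 115,064 L = 607.6 g.
Product at 10.2% available Cl: 607.6 / 0.102 = 5957 g.
Volume: 5957 g ÷ 1.07 g/mL = 5567 mL.

5.57 L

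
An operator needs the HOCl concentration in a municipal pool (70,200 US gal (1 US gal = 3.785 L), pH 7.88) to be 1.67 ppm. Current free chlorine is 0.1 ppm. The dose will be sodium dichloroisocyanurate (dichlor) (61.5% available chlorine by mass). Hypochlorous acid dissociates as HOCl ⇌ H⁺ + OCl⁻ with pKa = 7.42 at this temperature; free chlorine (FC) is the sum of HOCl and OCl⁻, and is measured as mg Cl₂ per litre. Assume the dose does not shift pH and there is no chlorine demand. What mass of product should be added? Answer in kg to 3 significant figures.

2.76 kg

Volume: 70,200 US gal × 3.785 L/gal = 265,707 L.
[OCl⁻]/[HOCl] = 10^(pH − pKa) = 10^(7.88 − 7.42) = 2.884; fraction as HOCl = 1/(1 + 2.884) = 0.2575.
Free chlorine required for 1.67 ppm HOCl: 1.67 / 0.2575 = 6.486 ppm.
FC to add: 6.486 − 0.1 = 6.386 mg/L as Cl₂.
Cl₂ equivalent: 6.386 mg/L × 265,707 L = 1697 g.
Product at 61.5% available Cl: 1697 / 0.615 = 2759 g.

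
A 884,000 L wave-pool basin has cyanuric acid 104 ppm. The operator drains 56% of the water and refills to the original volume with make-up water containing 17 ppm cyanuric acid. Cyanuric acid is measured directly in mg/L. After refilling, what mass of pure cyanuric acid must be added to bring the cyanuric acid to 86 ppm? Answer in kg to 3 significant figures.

27.2 kg

After draining 56% and refilling: 104 × 0.44 + 17 × 0.56 = 55.28 ppm.
Deficit to target: 86 − 55.28 = 30.72 mg/L.
Mass: 30.72 mg/L × 884,000 L = 27,160 g cyanuric acid.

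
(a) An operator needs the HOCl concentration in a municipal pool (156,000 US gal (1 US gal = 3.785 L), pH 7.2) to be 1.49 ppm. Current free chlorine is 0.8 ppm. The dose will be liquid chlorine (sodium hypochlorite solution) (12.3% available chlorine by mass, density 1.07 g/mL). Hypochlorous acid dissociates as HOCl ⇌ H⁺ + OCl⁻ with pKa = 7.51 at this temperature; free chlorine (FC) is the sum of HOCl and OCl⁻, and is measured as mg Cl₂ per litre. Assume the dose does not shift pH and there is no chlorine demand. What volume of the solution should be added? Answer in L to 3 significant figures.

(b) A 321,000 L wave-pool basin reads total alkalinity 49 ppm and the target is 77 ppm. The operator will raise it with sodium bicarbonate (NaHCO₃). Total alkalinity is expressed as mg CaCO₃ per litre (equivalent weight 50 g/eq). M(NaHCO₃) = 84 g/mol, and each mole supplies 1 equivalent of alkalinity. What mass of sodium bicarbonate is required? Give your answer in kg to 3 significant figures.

(a) Volume: 156,000 US gal × 3.785 L/gal = 590,460 L.
(a) [OCl⁻]/[HOCl] = 10^(pH − pKa) = 10^(7.2 − 7.51) = 0.4898; fraction as HOCl = 1/(1 + 0.4898) = 0.6712.
(a) Free chlorine required for 1.49 ppm HOCl: 1.49 / 0.6712 = 2.22 ppm.
(a) FC to add: 2.22 − 0.8 = 1.42 mg/L as Cl₂.
(a) Cl₂ equivalent: 1.42 mg/L × 590,460 L = 838.3 g.
(a) Product at 12.3% available Cl: 838.3 / 0.123 = 6816 g.
(a) Volume: 6816 g ÷ 1.07 g/mL = 6370 mL.

(b) Alkalinity to add: (77 − 49) = 28 mg/L as CaCO₃ × 321,000 L = 8988 g as CaCO₃.
(b) Equivalents: 8988 g ÷ 50 g/eq = 179.8 eq.
(b) NaHCO₃ supplies 1 eq per mole → 179.8 mol.
(b) Mass: 179.8 mol × 84 g/mol = 15,100 g.

(a) 6.37 L; (b) 15.1 kg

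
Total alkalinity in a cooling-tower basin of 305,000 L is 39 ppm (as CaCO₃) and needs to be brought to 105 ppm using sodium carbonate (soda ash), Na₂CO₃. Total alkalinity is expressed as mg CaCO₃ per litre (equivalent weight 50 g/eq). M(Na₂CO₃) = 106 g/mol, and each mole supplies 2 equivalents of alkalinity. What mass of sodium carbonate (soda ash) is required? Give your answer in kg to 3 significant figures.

21.3 kg

Alkalinity to add: (105 − 39) = 66 mg/L as CaCO₃ × 305,000 L = 20,130 g as CaCO₃.
Equivalents: 20,130 g ÷ 50 g/eq = 402.6 eq.
Each mole of Na₂CO₃ supplies 2 eq, so 402.6 / 2 = 201.3 mol.
Mass: 201.3 mol × 106 g/mol = 21,340 g.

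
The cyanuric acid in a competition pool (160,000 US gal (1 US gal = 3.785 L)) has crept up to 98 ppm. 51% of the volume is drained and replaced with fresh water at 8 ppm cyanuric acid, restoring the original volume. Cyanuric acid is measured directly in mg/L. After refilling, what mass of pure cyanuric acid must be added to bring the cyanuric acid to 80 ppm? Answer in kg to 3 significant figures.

Volume: 160,000 US gal × 3.785 L/gal = 605,600 L.
After draining 51% and refilling: 98 × 0.49 + 8 × 0.51 = 52.1 ppm.
Deficit to target: 80 − 52.1 = 27.9 mg/L.
Mass: 27.9 mg/L × 605,600 L = 16,900 g cyanuric acid.

16.9 kg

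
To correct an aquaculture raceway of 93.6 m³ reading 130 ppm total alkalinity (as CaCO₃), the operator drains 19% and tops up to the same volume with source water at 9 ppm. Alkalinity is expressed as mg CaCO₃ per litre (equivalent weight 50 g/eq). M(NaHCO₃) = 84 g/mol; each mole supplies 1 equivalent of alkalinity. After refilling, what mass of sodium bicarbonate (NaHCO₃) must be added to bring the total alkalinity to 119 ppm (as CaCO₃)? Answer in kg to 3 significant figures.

1.89 kg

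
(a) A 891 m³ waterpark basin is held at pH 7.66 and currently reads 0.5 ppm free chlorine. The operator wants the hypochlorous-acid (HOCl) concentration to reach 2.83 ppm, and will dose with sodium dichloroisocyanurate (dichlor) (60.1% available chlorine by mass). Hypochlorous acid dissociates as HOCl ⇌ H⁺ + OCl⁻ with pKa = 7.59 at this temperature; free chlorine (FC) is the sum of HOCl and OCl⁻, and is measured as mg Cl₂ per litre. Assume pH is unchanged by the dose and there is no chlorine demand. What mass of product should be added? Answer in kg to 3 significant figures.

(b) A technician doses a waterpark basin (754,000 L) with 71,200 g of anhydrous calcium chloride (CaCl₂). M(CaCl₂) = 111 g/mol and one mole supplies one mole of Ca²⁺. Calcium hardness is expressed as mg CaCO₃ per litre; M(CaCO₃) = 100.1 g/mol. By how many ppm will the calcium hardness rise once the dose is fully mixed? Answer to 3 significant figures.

(a) Volume: 891 m³ = 891,000 L.
(a) [OCl⁻]/[HOCl] = 10^(pH − pKa) = 10^(7.66 − 7.59) = 1.175; fraction as HOCl = 1/(1 + 1.175) = 0.4598.
(a) Free chlorine required for 2.83 ppm HOCl: 2.83 / 0.4598 = 6.155 ppm.
(a) FC to add: 6.155 − 0.5 = 5.655 mg/L as Cl₂.
(a) Cl₂ equivalent: 5.655 mg/L × 891,000 L = 5039 g.
(a) Product at 60.1% available Cl: 5039 / 0.601 = 8384 g.

(b) Moles of Ca²⁺: 71,200 g ÷ 111 g/mol = 641.4 mol.
(b) As CaCO₃: 641.4 mol × 100.1 g/mol = 64,210 g.
(b) Rise: 64,210 g / 754,000 L × 1000 = 85.16 mg/L.

(a) 8.38 kg; (b) 85.2 ppm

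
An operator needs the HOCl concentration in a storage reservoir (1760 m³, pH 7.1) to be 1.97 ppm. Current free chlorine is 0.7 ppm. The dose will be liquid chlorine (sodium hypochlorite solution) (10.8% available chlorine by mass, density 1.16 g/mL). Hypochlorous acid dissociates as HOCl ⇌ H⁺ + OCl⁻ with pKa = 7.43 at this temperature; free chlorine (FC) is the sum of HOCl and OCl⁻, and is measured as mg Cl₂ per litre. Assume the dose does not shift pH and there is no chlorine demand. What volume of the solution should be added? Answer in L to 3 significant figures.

30.8 L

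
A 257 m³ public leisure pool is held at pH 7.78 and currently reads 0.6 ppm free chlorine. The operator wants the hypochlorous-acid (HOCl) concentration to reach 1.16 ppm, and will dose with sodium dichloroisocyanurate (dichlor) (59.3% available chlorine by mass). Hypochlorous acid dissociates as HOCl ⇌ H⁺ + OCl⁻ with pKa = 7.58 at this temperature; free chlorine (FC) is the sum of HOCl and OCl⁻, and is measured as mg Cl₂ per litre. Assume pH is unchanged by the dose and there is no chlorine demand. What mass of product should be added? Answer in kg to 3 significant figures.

Volume: 257 m³ = 257,000 L.
[OCl⁻]/[HOCl] = 10^(pH − pKa) = 10^(7.78 − 7.58) = 1.585; fraction as HOCl = 1/(1 + 1.585) = 0.3869.
Free chlorine required for 1.16 ppm HOCl: 1.16 / 0.3869 = 2.998 ppm.
FC to add: 2.998 − 0.6 = 2.398 mg/L as Cl₂.
Cl₂ equivalent: 2.398 mg/L × 257,000 L = 616.4 g.
Product at 59.3% available Cl: 616.4 / 0.593 = 1039 g.

1.04 kg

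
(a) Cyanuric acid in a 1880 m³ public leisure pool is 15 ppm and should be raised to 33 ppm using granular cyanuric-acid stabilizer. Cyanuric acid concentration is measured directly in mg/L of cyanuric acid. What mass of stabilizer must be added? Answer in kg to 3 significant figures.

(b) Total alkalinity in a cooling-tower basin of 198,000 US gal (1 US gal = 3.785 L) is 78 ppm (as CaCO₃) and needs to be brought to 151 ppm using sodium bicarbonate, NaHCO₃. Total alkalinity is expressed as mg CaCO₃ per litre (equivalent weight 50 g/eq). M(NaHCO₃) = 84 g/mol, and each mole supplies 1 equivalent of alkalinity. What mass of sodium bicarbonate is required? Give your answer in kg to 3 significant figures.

(a) 33.8 kg; (b) 91.9 kg

(a) Volume: 1880 m³ = 1,880,000 L.
(a) CYA to add: (33 − 15) = 18 mg/L × 1,880,000 L = 33,840 g cyanuric acid.

(b) Volume: 198,000 US gal × 3.785 L/gal = 749,430 L.
(b) Alkalinity to add: (151 − 78) = 73 mg/L as CaCO₃ × 749,430 L = 54,710 g as CaCO₃.
(b) Equivalents: 54,710 g ÷ 50 g/eq = 1094 eq.
(b) NaHCO₃ supplies 1 eq per mole → 1094 mol.
(b) Mass: 1094 mol × 84 g/mol = 91,910 g.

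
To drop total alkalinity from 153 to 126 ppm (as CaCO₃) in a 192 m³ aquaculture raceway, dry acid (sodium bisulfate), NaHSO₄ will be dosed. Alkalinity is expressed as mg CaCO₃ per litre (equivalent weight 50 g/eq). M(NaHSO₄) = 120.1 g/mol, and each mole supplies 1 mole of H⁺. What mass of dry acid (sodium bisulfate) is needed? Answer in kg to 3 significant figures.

12.5 kg

Volume: 192 m³ = 192,000 L.
Alkalinity to neutralize: (153 − 126) = 27 mg/L as CaCO₃ × 192,000 L = 5184 g as CaCO₃.
Equivalents of H⁺ required: 5184 ÷ 50 g/eq = 103.7 eq = 103.7 mol NaHSO₄.
Mass of NaHSO₄: 103.7 × 120.1 = 12,450 g.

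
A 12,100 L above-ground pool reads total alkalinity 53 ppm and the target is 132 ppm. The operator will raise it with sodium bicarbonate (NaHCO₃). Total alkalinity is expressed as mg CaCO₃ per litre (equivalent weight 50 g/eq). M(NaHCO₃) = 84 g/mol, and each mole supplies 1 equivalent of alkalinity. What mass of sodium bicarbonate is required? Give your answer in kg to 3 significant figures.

Alkalinity to add: (132 − 53) = 79 mg/L as CaCO₃ × 12,100 L = 955.9 g as CaCO₃.
Equivalents: 955.9 g ÷ 50 g/eq = 19.12 eq.
NaHCO₃ supplies 1 eq per mole → 19.12 mol.
Mass: 19.12 mol × 84 g/mol = 1606 g.

1.61 kg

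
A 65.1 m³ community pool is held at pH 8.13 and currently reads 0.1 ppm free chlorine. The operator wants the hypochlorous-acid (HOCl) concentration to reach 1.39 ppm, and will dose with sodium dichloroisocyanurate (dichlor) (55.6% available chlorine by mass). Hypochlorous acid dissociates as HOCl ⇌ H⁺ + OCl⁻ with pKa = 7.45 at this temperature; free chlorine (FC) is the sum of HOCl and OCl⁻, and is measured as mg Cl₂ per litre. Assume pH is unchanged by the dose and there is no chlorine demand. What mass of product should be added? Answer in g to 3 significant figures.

930 g

Volume: 65.1 m³ = 65,100 L.
[OCl⁻]/[HOCl] = 10^(pH − pKa) = 10^(8.13 − 7.45) = 4.786; fraction as HOCl = 1/(1 + 4.786) = 0.1728.
Free chlorine required for 1.39 ppm HOCl: 1.39 / 0.1728 = 8.043 ppm.
FC to add: 8.043 − 0.1 = 7.943 mg/L as Cl₂.
Cl₂ equivalent: 7.943 mg/L × 65,100 L = 517.1 g.
Product at 55.6% available Cl: 517.1 / 0.556 = 930 g.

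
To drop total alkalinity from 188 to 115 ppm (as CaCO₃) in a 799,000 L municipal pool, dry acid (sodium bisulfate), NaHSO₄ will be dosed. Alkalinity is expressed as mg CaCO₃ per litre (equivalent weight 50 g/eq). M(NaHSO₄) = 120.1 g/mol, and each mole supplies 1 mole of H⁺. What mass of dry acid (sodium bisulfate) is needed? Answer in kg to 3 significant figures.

Alkalinity to neutralize: (188 − 115) = 73 mg/L as CaCO₃ × 799,000 L = 58,330 g as CaCO₃.
Equivalents of H⁺ required: 58,330 ÷ 50 g/eq = 1167 eq = 1167 mol NaHSO₄.
Mass of NaHSO₄: 1167 × 120.1 = 140,100 g.

140 kg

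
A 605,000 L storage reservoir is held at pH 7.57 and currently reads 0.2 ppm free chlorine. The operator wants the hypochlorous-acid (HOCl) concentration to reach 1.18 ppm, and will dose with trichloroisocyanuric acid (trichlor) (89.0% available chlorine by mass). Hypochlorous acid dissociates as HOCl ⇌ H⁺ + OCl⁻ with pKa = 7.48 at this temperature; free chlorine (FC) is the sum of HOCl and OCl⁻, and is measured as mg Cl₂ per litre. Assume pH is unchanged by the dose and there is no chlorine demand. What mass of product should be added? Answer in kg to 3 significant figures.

1.65 kg

[OCl⁻]/[HOCl] = 10^(pH − pKa) = 10^(7.57 − 7.48) = 1.23; fraction as HOCl = 1/(1 + 1.23) = 0.4484.
Free chlorine required for 1.18 ppm HOCl: 1.18 / 0.4484 = 2.632 ppm.
FC to add: 2.632 − 0.2 = 2.432 mg/L as Cl₂.
Cl₂ equivalent: 2.432 mg/L × 605,000 L = 1471 g.
Product at 89.0% available Cl: 1471 / 0.89 = 1653 g.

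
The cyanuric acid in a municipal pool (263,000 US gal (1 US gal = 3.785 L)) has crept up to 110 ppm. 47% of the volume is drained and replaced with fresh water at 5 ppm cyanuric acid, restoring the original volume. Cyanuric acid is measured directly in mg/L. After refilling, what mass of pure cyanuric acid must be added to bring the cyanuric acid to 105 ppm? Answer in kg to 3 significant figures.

Volume: 263,000 US gal × 3.785 L/gal = 995,455 L.
After draining 47% and refilling: 110 × 0.53 + 5 × 0.47 = 60.65 ppm.
Deficit to target: 105 − 60.65 = 44.35 mg/L.
Mass: 44.35 mg/L × 995,455 L = 44,150 g cyanuric acid.

44.1 kg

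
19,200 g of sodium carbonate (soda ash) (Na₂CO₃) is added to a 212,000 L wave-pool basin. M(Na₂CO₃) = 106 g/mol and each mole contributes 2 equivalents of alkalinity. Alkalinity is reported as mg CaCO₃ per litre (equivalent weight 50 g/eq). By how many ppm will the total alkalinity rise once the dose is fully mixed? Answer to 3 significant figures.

85.4 ppm

Moles of Na₂CO₃: 19,200 g ÷ 106 g/mol = 181.1 mol → 362.3 eq of alkalinity.
As CaCO₃: 362.3 eq × 50 g/eq = 18,110 g.
Rise: 18,110 g / 212,000 L × 1000 = 85.44 mg/L.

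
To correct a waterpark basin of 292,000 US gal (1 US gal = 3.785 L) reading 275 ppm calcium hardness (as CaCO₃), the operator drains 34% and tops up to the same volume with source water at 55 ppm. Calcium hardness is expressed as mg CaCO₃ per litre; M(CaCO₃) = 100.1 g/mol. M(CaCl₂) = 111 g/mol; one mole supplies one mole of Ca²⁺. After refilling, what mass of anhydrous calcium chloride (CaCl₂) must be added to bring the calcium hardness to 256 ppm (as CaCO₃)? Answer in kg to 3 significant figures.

Volume: 292,000 US gal × 3.785 L/gal = 1,105,220 L.
After draining 34% and refilling: 275 × 0.66 + 55 × 0.34 = 200.2 ppm.
Deficit to target: 256 − 200.2 = 55.8 mg/L.
As CaCO₃: 55.8 mg/L × 1,105,220 L = 61,670 g; ÷ 100.1 = 616.1 mol Ca²⁺.
Mass: 616.1 × 111 = 68,390 g.

68.4 kg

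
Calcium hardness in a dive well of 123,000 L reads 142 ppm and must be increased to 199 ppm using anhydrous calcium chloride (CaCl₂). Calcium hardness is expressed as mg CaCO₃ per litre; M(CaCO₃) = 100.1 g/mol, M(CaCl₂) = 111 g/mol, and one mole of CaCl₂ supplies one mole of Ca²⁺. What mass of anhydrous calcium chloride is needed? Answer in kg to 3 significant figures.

Hardness to add: (199 − 142) = 57 mg/L as CaCO₃ × 123,000 L = 7011 g as CaCO₃.
Moles of Ca²⁺ (1 mol Ca²⁺ ≡ 1 mol CaCO₃): 7011 / 100.1 g/mol = 70.04 mol.
Mass of CaCl₂: 70.04 × 111 = 7774 g.

7.77 kg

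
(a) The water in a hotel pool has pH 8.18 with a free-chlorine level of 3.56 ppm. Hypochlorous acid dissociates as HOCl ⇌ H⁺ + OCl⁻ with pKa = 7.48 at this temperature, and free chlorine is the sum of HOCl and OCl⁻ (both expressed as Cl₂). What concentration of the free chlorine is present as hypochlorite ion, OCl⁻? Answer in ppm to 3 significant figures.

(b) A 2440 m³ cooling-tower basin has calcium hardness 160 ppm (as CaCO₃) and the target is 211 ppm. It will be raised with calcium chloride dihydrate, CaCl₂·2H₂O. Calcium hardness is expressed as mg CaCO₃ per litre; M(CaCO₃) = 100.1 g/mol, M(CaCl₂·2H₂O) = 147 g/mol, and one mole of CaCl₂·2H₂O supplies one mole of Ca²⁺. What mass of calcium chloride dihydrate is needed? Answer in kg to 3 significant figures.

(a) [OCl⁻]/[HOCl] = 10^(pH − pKa) = 10^(8.18 − 7.48) = 10^0.70 = 5.012.
(a) Fraction as HOCl = 1 / (1 + 5.012) = 0.1663.
(a) OCl⁻ = (1 − 0.1663) × 3.56 ppm = 2.968 ppm.

(b) Volume: 2440 m³ = 2,440,000 L.
(b) Hardness to add: (211 − 160) = 51 mg/L as CaCO₃ × 2,440,000 L = 124,400 g as CaCO₃.
(b) Moles of Ca²⁺ (1 mol Ca²⁺ ≡ 1 mol CaCO₃): 124,400 / 100.1 g/mol = 1243 mol.
(b) Mass of CaCl₂·2H₂O: 1243 × 147 = 182,700 g.

(a) 2.97 ppm; (b) 183 kg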